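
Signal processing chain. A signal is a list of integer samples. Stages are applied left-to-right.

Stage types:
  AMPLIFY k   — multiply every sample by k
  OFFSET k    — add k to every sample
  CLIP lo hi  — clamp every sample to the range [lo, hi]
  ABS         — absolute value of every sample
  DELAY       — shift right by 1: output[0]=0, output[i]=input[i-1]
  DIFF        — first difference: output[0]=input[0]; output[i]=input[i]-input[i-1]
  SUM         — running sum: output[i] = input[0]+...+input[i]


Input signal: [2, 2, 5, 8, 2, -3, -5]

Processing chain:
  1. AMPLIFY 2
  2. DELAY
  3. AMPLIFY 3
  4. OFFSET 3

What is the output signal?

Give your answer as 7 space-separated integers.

Input: [2, 2, 5, 8, 2, -3, -5]
Stage 1 (AMPLIFY 2): 2*2=4, 2*2=4, 5*2=10, 8*2=16, 2*2=4, -3*2=-6, -5*2=-10 -> [4, 4, 10, 16, 4, -6, -10]
Stage 2 (DELAY): [0, 4, 4, 10, 16, 4, -6] = [0, 4, 4, 10, 16, 4, -6] -> [0, 4, 4, 10, 16, 4, -6]
Stage 3 (AMPLIFY 3): 0*3=0, 4*3=12, 4*3=12, 10*3=30, 16*3=48, 4*3=12, -6*3=-18 -> [0, 12, 12, 30, 48, 12, -18]
Stage 4 (OFFSET 3): 0+3=3, 12+3=15, 12+3=15, 30+3=33, 48+3=51, 12+3=15, -18+3=-15 -> [3, 15, 15, 33, 51, 15, -15]

Answer: 3 15 15 33 51 15 -15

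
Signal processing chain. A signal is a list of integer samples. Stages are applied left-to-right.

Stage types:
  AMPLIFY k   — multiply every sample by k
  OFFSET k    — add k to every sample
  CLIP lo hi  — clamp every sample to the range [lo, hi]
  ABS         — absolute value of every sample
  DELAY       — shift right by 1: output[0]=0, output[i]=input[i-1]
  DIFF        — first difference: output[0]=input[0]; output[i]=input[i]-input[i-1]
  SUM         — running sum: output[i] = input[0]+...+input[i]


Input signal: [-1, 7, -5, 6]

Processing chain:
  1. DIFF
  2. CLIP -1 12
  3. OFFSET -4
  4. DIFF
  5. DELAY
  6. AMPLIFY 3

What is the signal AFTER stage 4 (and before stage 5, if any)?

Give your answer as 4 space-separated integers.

Input: [-1, 7, -5, 6]
Stage 1 (DIFF): s[0]=-1, 7--1=8, -5-7=-12, 6--5=11 -> [-1, 8, -12, 11]
Stage 2 (CLIP -1 12): clip(-1,-1,12)=-1, clip(8,-1,12)=8, clip(-12,-1,12)=-1, clip(11,-1,12)=11 -> [-1, 8, -1, 11]
Stage 3 (OFFSET -4): -1+-4=-5, 8+-4=4, -1+-4=-5, 11+-4=7 -> [-5, 4, -5, 7]
Stage 4 (DIFF): s[0]=-5, 4--5=9, -5-4=-9, 7--5=12 -> [-5, 9, -9, 12]

Answer: -5 9 -9 12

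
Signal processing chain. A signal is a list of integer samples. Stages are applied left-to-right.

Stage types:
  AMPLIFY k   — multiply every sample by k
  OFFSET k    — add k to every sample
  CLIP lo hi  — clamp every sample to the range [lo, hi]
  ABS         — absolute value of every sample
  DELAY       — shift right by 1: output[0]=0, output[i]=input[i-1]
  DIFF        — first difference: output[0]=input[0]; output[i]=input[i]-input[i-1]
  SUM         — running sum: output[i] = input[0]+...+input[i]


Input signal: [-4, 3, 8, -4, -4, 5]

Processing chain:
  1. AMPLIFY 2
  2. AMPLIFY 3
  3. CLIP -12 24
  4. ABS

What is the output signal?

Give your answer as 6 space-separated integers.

Answer: 12 18 24 12 12 24

Derivation:
Input: [-4, 3, 8, -4, -4, 5]
Stage 1 (AMPLIFY 2): -4*2=-8, 3*2=6, 8*2=16, -4*2=-8, -4*2=-8, 5*2=10 -> [-8, 6, 16, -8, -8, 10]
Stage 2 (AMPLIFY 3): -8*3=-24, 6*3=18, 16*3=48, -8*3=-24, -8*3=-24, 10*3=30 -> [-24, 18, 48, -24, -24, 30]
Stage 3 (CLIP -12 24): clip(-24,-12,24)=-12, clip(18,-12,24)=18, clip(48,-12,24)=24, clip(-24,-12,24)=-12, clip(-24,-12,24)=-12, clip(30,-12,24)=24 -> [-12, 18, 24, -12, -12, 24]
Stage 4 (ABS): |-12|=12, |18|=18, |24|=24, |-12|=12, |-12|=12, |24|=24 -> [12, 18, 24, 12, 12, 24]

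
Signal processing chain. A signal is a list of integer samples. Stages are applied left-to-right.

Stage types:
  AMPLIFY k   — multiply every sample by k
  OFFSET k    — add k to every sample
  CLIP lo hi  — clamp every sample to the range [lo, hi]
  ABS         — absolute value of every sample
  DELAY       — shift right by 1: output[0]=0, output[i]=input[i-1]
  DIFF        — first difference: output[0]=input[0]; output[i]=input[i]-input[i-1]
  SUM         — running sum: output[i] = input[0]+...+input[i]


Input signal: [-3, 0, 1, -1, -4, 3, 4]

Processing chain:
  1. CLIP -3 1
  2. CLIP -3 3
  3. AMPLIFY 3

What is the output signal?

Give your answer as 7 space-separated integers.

Input: [-3, 0, 1, -1, -4, 3, 4]
Stage 1 (CLIP -3 1): clip(-3,-3,1)=-3, clip(0,-3,1)=0, clip(1,-3,1)=1, clip(-1,-3,1)=-1, clip(-4,-3,1)=-3, clip(3,-3,1)=1, clip(4,-3,1)=1 -> [-3, 0, 1, -1, -3, 1, 1]
Stage 2 (CLIP -3 3): clip(-3,-3,3)=-3, clip(0,-3,3)=0, clip(1,-3,3)=1, clip(-1,-3,3)=-1, clip(-3,-3,3)=-3, clip(1,-3,3)=1, clip(1,-3,3)=1 -> [-3, 0, 1, -1, -3, 1, 1]
Stage 3 (AMPLIFY 3): -3*3=-9, 0*3=0, 1*3=3, -1*3=-3, -3*3=-9, 1*3=3, 1*3=3 -> [-9, 0, 3, -3, -9, 3, 3]

Answer: -9 0 3 -3 -9 3 3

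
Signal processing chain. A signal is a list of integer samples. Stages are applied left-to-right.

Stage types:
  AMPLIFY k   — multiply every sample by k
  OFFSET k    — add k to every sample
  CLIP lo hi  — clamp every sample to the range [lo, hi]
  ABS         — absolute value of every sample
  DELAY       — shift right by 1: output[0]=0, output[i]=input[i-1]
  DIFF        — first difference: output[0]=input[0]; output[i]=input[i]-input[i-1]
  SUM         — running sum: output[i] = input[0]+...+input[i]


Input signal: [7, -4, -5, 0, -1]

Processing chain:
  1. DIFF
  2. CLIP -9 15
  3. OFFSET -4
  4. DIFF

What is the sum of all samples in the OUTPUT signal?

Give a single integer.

Input: [7, -4, -5, 0, -1]
Stage 1 (DIFF): s[0]=7, -4-7=-11, -5--4=-1, 0--5=5, -1-0=-1 -> [7, -11, -1, 5, -1]
Stage 2 (CLIP -9 15): clip(7,-9,15)=7, clip(-11,-9,15)=-9, clip(-1,-9,15)=-1, clip(5,-9,15)=5, clip(-1,-9,15)=-1 -> [7, -9, -1, 5, -1]
Stage 3 (OFFSET -4): 7+-4=3, -9+-4=-13, -1+-4=-5, 5+-4=1, -1+-4=-5 -> [3, -13, -5, 1, -5]
Stage 4 (DIFF): s[0]=3, -13-3=-16, -5--13=8, 1--5=6, -5-1=-6 -> [3, -16, 8, 6, -6]
Output sum: -5

Answer: -5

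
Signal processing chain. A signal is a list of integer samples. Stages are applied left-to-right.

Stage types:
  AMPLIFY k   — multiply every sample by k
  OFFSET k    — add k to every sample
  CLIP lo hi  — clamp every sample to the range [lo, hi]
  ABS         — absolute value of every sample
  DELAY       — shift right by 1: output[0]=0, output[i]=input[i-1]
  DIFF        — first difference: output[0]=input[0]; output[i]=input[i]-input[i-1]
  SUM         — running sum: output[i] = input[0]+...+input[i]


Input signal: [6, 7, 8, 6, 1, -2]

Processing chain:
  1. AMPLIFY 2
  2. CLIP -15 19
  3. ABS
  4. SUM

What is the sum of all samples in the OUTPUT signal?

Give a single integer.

Answer: 250

Derivation:
Input: [6, 7, 8, 6, 1, -2]
Stage 1 (AMPLIFY 2): 6*2=12, 7*2=14, 8*2=16, 6*2=12, 1*2=2, -2*2=-4 -> [12, 14, 16, 12, 2, -4]
Stage 2 (CLIP -15 19): clip(12,-15,19)=12, clip(14,-15,19)=14, clip(16,-15,19)=16, clip(12,-15,19)=12, clip(2,-15,19)=2, clip(-4,-15,19)=-4 -> [12, 14, 16, 12, 2, -4]
Stage 3 (ABS): |12|=12, |14|=14, |16|=16, |12|=12, |2|=2, |-4|=4 -> [12, 14, 16, 12, 2, 4]
Stage 4 (SUM): sum[0..0]=12, sum[0..1]=26, sum[0..2]=42, sum[0..3]=54, sum[0..4]=56, sum[0..5]=60 -> [12, 26, 42, 54, 56, 60]
Output sum: 250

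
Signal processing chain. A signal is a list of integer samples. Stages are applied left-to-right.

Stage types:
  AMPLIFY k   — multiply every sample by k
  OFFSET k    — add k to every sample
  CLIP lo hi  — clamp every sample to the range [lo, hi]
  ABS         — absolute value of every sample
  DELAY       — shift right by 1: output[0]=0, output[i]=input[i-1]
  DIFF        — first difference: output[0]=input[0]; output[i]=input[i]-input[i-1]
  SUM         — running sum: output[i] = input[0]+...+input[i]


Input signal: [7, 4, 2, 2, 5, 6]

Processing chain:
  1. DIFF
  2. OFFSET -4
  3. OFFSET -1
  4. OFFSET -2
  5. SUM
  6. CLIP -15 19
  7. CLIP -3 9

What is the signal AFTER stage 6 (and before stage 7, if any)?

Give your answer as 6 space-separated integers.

Answer: 0 -10 -15 -15 -15 -15

Derivation:
Input: [7, 4, 2, 2, 5, 6]
Stage 1 (DIFF): s[0]=7, 4-7=-3, 2-4=-2, 2-2=0, 5-2=3, 6-5=1 -> [7, -3, -2, 0, 3, 1]
Stage 2 (OFFSET -4): 7+-4=3, -3+-4=-7, -2+-4=-6, 0+-4=-4, 3+-4=-1, 1+-4=-3 -> [3, -7, -6, -4, -1, -3]
Stage 3 (OFFSET -1): 3+-1=2, -7+-1=-8, -6+-1=-7, -4+-1=-5, -1+-1=-2, -3+-1=-4 -> [2, -8, -7, -5, -2, -4]
Stage 4 (OFFSET -2): 2+-2=0, -8+-2=-10, -7+-2=-9, -5+-2=-7, -2+-2=-4, -4+-2=-6 -> [0, -10, -9, -7, -4, -6]
Stage 5 (SUM): sum[0..0]=0, sum[0..1]=-10, sum[0..2]=-19, sum[0..3]=-26, sum[0..4]=-30, sum[0..5]=-36 -> [0, -10, -19, -26, -30, -36]
Stage 6 (CLIP -15 19): clip(0,-15,19)=0, clip(-10,-15,19)=-10, clip(-19,-15,19)=-15, clip(-26,-15,19)=-15, clip(-30,-15,19)=-15, clip(-36,-15,19)=-15 -> [0, -10, -15, -15, -15, -15]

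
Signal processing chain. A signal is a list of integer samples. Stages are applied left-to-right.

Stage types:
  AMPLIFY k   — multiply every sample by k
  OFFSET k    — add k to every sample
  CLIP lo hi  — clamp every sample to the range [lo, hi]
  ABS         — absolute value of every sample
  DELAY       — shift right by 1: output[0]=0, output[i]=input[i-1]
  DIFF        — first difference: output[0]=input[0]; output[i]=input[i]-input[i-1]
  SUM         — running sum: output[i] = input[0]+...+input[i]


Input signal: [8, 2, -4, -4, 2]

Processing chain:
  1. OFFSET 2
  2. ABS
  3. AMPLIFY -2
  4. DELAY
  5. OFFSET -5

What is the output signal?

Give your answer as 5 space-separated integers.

Input: [8, 2, -4, -4, 2]
Stage 1 (OFFSET 2): 8+2=10, 2+2=4, -4+2=-2, -4+2=-2, 2+2=4 -> [10, 4, -2, -2, 4]
Stage 2 (ABS): |10|=10, |4|=4, |-2|=2, |-2|=2, |4|=4 -> [10, 4, 2, 2, 4]
Stage 3 (AMPLIFY -2): 10*-2=-20, 4*-2=-8, 2*-2=-4, 2*-2=-4, 4*-2=-8 -> [-20, -8, -4, -4, -8]
Stage 4 (DELAY): [0, -20, -8, -4, -4] = [0, -20, -8, -4, -4] -> [0, -20, -8, -4, -4]
Stage 5 (OFFSET -5): 0+-5=-5, -20+-5=-25, -8+-5=-13, -4+-5=-9, -4+-5=-9 -> [-5, -25, -13, -9, -9]

Answer: -5 -25 -13 -9 -9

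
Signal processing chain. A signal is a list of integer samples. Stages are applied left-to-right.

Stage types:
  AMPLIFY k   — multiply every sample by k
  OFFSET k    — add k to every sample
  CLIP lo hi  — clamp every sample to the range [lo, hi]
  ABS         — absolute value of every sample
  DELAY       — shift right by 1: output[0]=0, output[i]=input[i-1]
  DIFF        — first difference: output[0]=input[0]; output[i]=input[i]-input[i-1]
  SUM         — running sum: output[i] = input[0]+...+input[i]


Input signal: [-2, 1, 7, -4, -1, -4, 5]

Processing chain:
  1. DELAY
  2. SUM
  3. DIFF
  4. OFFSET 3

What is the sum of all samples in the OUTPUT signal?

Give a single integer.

Input: [-2, 1, 7, -4, -1, -4, 5]
Stage 1 (DELAY): [0, -2, 1, 7, -4, -1, -4] = [0, -2, 1, 7, -4, -1, -4] -> [0, -2, 1, 7, -4, -1, -4]
Stage 2 (SUM): sum[0..0]=0, sum[0..1]=-2, sum[0..2]=-1, sum[0..3]=6, sum[0..4]=2, sum[0..5]=1, sum[0..6]=-3 -> [0, -2, -1, 6, 2, 1, -3]
Stage 3 (DIFF): s[0]=0, -2-0=-2, -1--2=1, 6--1=7, 2-6=-4, 1-2=-1, -3-1=-4 -> [0, -2, 1, 7, -4, -1, -4]
Stage 4 (OFFSET 3): 0+3=3, -2+3=1, 1+3=4, 7+3=10, -4+3=-1, -1+3=2, -4+3=-1 -> [3, 1, 4, 10, -1, 2, -1]
Output sum: 18

Answer: 18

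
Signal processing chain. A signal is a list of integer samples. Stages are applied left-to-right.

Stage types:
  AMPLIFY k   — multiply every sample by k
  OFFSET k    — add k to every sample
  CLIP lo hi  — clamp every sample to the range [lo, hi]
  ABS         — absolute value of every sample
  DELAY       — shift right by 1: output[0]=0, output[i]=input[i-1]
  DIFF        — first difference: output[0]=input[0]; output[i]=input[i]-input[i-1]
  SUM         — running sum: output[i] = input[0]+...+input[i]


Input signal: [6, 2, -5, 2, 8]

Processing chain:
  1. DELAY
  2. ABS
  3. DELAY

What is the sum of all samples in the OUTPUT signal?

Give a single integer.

Answer: 13

Derivation:
Input: [6, 2, -5, 2, 8]
Stage 1 (DELAY): [0, 6, 2, -5, 2] = [0, 6, 2, -5, 2] -> [0, 6, 2, -5, 2]
Stage 2 (ABS): |0|=0, |6|=6, |2|=2, |-5|=5, |2|=2 -> [0, 6, 2, 5, 2]
Stage 3 (DELAY): [0, 0, 6, 2, 5] = [0, 0, 6, 2, 5] -> [0, 0, 6, 2, 5]
Output sum: 13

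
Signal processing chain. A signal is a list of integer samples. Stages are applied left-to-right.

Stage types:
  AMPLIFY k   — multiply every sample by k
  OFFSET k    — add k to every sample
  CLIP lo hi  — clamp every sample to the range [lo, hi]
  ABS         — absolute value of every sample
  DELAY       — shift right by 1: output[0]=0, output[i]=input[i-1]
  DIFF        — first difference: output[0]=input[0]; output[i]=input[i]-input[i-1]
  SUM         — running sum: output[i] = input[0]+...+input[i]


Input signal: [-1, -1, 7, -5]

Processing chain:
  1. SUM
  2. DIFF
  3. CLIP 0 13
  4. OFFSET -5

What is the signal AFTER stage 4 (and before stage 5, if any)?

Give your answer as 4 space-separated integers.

Input: [-1, -1, 7, -5]
Stage 1 (SUM): sum[0..0]=-1, sum[0..1]=-2, sum[0..2]=5, sum[0..3]=0 -> [-1, -2, 5, 0]
Stage 2 (DIFF): s[0]=-1, -2--1=-1, 5--2=7, 0-5=-5 -> [-1, -1, 7, -5]
Stage 3 (CLIP 0 13): clip(-1,0,13)=0, clip(-1,0,13)=0, clip(7,0,13)=7, clip(-5,0,13)=0 -> [0, 0, 7, 0]
Stage 4 (OFFSET -5): 0+-5=-5, 0+-5=-5, 7+-5=2, 0+-5=-5 -> [-5, -5, 2, -5]

Answer: -5 -5 2 -5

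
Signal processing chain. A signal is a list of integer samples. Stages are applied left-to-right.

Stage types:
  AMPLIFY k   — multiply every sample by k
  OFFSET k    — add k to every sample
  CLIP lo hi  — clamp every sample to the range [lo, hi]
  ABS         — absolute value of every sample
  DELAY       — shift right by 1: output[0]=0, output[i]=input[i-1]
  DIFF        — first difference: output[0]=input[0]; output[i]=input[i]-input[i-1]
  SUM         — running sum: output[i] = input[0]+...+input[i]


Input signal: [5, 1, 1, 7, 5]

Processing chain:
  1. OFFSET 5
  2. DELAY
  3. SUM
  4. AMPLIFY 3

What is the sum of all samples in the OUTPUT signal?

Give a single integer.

Answer: 246

Derivation:
Input: [5, 1, 1, 7, 5]
Stage 1 (OFFSET 5): 5+5=10, 1+5=6, 1+5=6, 7+5=12, 5+5=10 -> [10, 6, 6, 12, 10]
Stage 2 (DELAY): [0, 10, 6, 6, 12] = [0, 10, 6, 6, 12] -> [0, 10, 6, 6, 12]
Stage 3 (SUM): sum[0..0]=0, sum[0..1]=10, sum[0..2]=16, sum[0..3]=22, sum[0..4]=34 -> [0, 10, 16, 22, 34]
Stage 4 (AMPLIFY 3): 0*3=0, 10*3=30, 16*3=48, 22*3=66, 34*3=102 -> [0, 30, 48, 66, 102]
Output sum: 246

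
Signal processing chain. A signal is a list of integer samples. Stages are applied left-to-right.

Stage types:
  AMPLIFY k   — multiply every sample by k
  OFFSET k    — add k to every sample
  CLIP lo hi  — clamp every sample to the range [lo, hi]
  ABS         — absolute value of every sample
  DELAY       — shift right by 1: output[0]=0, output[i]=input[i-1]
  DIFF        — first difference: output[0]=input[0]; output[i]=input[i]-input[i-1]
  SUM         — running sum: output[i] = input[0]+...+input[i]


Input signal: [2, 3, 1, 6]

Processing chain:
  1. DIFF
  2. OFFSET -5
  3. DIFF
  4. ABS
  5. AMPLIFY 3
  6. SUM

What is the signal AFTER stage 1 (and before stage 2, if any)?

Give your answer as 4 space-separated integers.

Input: [2, 3, 1, 6]
Stage 1 (DIFF): s[0]=2, 3-2=1, 1-3=-2, 6-1=5 -> [2, 1, -2, 5]

Answer: 2 1 -2 5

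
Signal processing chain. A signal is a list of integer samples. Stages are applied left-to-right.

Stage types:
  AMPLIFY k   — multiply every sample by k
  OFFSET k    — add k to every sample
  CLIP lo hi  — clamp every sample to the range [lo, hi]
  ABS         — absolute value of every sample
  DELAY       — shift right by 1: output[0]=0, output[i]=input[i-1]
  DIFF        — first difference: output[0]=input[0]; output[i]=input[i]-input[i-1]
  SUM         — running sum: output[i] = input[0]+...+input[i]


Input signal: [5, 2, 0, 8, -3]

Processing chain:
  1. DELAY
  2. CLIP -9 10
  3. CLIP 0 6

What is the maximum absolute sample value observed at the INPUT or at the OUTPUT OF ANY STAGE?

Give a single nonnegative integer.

Input: [5, 2, 0, 8, -3] (max |s|=8)
Stage 1 (DELAY): [0, 5, 2, 0, 8] = [0, 5, 2, 0, 8] -> [0, 5, 2, 0, 8] (max |s|=8)
Stage 2 (CLIP -9 10): clip(0,-9,10)=0, clip(5,-9,10)=5, clip(2,-9,10)=2, clip(0,-9,10)=0, clip(8,-9,10)=8 -> [0, 5, 2, 0, 8] (max |s|=8)
Stage 3 (CLIP 0 6): clip(0,0,6)=0, clip(5,0,6)=5, clip(2,0,6)=2, clip(0,0,6)=0, clip(8,0,6)=6 -> [0, 5, 2, 0, 6] (max |s|=6)
Overall max amplitude: 8

Answer: 8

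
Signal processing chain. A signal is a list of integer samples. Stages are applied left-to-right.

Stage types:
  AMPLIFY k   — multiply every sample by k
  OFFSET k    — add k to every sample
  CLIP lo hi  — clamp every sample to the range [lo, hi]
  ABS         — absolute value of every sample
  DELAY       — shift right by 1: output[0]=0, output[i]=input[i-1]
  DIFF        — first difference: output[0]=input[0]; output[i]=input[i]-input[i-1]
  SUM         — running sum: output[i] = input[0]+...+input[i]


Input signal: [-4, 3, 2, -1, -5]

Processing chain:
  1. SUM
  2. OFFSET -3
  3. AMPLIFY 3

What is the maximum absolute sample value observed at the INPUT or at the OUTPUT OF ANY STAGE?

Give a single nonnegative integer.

Answer: 24

Derivation:
Input: [-4, 3, 2, -1, -5] (max |s|=5)
Stage 1 (SUM): sum[0..0]=-4, sum[0..1]=-1, sum[0..2]=1, sum[0..3]=0, sum[0..4]=-5 -> [-4, -1, 1, 0, -5] (max |s|=5)
Stage 2 (OFFSET -3): -4+-3=-7, -1+-3=-4, 1+-3=-2, 0+-3=-3, -5+-3=-8 -> [-7, -4, -2, -3, -8] (max |s|=8)
Stage 3 (AMPLIFY 3): -7*3=-21, -4*3=-12, -2*3=-6, -3*3=-9, -8*3=-24 -> [-21, -12, -6, -9, -24] (max |s|=24)
Overall max amplitude: 24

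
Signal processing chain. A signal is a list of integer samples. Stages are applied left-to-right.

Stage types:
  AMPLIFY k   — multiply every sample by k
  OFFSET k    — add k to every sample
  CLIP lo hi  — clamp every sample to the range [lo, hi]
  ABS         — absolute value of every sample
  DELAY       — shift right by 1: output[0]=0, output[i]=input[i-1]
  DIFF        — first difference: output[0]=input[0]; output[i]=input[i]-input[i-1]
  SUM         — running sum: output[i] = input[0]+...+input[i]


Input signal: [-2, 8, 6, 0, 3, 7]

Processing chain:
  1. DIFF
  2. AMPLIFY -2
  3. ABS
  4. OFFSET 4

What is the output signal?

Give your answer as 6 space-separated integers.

Answer: 8 24 8 16 10 12

Derivation:
Input: [-2, 8, 6, 0, 3, 7]
Stage 1 (DIFF): s[0]=-2, 8--2=10, 6-8=-2, 0-6=-6, 3-0=3, 7-3=4 -> [-2, 10, -2, -6, 3, 4]
Stage 2 (AMPLIFY -2): -2*-2=4, 10*-2=-20, -2*-2=4, -6*-2=12, 3*-2=-6, 4*-2=-8 -> [4, -20, 4, 12, -6, -8]
Stage 3 (ABS): |4|=4, |-20|=20, |4|=4, |12|=12, |-6|=6, |-8|=8 -> [4, 20, 4, 12, 6, 8]
Stage 4 (OFFSET 4): 4+4=8, 20+4=24, 4+4=8, 12+4=16, 6+4=10, 8+4=12 -> [8, 24, 8, 16, 10, 12]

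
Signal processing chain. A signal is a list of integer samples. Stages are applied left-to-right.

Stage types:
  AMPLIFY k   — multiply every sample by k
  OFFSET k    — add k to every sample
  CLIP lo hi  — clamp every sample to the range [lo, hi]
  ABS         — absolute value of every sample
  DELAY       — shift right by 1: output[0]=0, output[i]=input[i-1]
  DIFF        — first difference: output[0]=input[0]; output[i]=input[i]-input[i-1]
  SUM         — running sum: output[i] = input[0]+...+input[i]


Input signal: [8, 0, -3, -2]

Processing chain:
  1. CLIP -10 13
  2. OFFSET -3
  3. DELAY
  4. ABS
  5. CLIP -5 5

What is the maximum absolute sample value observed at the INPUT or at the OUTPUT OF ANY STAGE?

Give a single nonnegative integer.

Input: [8, 0, -3, -2] (max |s|=8)
Stage 1 (CLIP -10 13): clip(8,-10,13)=8, clip(0,-10,13)=0, clip(-3,-10,13)=-3, clip(-2,-10,13)=-2 -> [8, 0, -3, -2] (max |s|=8)
Stage 2 (OFFSET -3): 8+-3=5, 0+-3=-3, -3+-3=-6, -2+-3=-5 -> [5, -3, -6, -5] (max |s|=6)
Stage 3 (DELAY): [0, 5, -3, -6] = [0, 5, -3, -6] -> [0, 5, -3, -6] (max |s|=6)
Stage 4 (ABS): |0|=0, |5|=5, |-3|=3, |-6|=6 -> [0, 5, 3, 6] (max |s|=6)
Stage 5 (CLIP -5 5): clip(0,-5,5)=0, clip(5,-5,5)=5, clip(3,-5,5)=3, clip(6,-5,5)=5 -> [0, 5, 3, 5] (max |s|=5)
Overall max amplitude: 8

Answer: 8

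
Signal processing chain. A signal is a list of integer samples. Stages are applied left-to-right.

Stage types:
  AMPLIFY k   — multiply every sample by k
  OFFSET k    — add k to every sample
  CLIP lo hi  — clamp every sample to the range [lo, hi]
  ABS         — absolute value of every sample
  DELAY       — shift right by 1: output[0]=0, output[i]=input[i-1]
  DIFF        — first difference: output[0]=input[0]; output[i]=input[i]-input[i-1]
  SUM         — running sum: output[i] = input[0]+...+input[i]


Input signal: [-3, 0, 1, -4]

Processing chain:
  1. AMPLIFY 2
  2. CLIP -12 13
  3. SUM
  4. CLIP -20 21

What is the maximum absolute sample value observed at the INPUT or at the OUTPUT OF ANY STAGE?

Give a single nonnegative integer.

Answer: 12

Derivation:
Input: [-3, 0, 1, -4] (max |s|=4)
Stage 1 (AMPLIFY 2): -3*2=-6, 0*2=0, 1*2=2, -4*2=-8 -> [-6, 0, 2, -8] (max |s|=8)
Stage 2 (CLIP -12 13): clip(-6,-12,13)=-6, clip(0,-12,13)=0, clip(2,-12,13)=2, clip(-8,-12,13)=-8 -> [-6, 0, 2, -8] (max |s|=8)
Stage 3 (SUM): sum[0..0]=-6, sum[0..1]=-6, sum[0..2]=-4, sum[0..3]=-12 -> [-6, -6, -4, -12] (max |s|=12)
Stage 4 (CLIP -20 21): clip(-6,-20,21)=-6, clip(-6,-20,21)=-6, clip(-4,-20,21)=-4, clip(-12,-20,21)=-12 -> [-6, -6, -4, -12] (max |s|=12)
Overall max amplitude: 12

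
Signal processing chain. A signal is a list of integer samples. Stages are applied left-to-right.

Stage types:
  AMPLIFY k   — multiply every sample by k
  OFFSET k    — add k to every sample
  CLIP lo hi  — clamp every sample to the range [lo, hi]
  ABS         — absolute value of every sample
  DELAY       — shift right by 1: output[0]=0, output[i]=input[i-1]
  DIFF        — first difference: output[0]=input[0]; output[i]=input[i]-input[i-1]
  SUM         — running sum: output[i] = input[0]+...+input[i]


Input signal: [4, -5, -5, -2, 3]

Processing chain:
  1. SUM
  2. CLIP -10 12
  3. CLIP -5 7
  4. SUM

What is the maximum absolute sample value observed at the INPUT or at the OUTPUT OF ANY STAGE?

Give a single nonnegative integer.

Answer: 12

Derivation:
Input: [4, -5, -5, -2, 3] (max |s|=5)
Stage 1 (SUM): sum[0..0]=4, sum[0..1]=-1, sum[0..2]=-6, sum[0..3]=-8, sum[0..4]=-5 -> [4, -1, -6, -8, -5] (max |s|=8)
Stage 2 (CLIP -10 12): clip(4,-10,12)=4, clip(-1,-10,12)=-1, clip(-6,-10,12)=-6, clip(-8,-10,12)=-8, clip(-5,-10,12)=-5 -> [4, -1, -6, -8, -5] (max |s|=8)
Stage 3 (CLIP -5 7): clip(4,-5,7)=4, clip(-1,-5,7)=-1, clip(-6,-5,7)=-5, clip(-8,-5,7)=-5, clip(-5,-5,7)=-5 -> [4, -1, -5, -5, -5] (max |s|=5)
Stage 4 (SUM): sum[0..0]=4, sum[0..1]=3, sum[0..2]=-2, sum[0..3]=-7, sum[0..4]=-12 -> [4, 3, -2, -7, -12] (max |s|=12)
Overall max amplitude: 12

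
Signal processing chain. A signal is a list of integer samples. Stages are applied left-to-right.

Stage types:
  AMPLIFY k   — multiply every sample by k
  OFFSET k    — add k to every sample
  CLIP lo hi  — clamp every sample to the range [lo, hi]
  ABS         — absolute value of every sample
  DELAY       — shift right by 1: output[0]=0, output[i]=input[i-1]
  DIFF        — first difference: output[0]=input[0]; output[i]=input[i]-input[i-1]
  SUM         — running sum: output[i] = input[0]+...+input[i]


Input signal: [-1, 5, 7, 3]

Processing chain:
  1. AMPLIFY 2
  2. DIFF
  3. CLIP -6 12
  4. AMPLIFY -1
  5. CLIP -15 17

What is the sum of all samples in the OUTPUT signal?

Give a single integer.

Input: [-1, 5, 7, 3]
Stage 1 (AMPLIFY 2): -1*2=-2, 5*2=10, 7*2=14, 3*2=6 -> [-2, 10, 14, 6]
Stage 2 (DIFF): s[0]=-2, 10--2=12, 14-10=4, 6-14=-8 -> [-2, 12, 4, -8]
Stage 3 (CLIP -6 12): clip(-2,-6,12)=-2, clip(12,-6,12)=12, clip(4,-6,12)=4, clip(-8,-6,12)=-6 -> [-2, 12, 4, -6]
Stage 4 (AMPLIFY -1): -2*-1=2, 12*-1=-12, 4*-1=-4, -6*-1=6 -> [2, -12, -4, 6]
Stage 5 (CLIP -15 17): clip(2,-15,17)=2, clip(-12,-15,17)=-12, clip(-4,-15,17)=-4, clip(6,-15,17)=6 -> [2, -12, -4, 6]
Output sum: -8

Answer: -8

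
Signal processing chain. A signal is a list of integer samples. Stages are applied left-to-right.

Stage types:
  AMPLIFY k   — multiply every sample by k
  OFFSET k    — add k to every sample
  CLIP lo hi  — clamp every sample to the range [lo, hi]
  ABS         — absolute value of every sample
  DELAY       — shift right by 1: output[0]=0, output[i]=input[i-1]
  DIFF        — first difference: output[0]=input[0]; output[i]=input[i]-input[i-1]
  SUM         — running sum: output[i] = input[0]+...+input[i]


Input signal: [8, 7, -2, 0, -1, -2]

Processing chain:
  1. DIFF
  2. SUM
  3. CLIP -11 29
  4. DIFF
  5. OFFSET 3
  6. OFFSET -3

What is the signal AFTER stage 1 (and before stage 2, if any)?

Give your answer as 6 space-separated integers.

Input: [8, 7, -2, 0, -1, -2]
Stage 1 (DIFF): s[0]=8, 7-8=-1, -2-7=-9, 0--2=2, -1-0=-1, -2--1=-1 -> [8, -1, -9, 2, -1, -1]

Answer: 8 -1 -9 2 -1 -1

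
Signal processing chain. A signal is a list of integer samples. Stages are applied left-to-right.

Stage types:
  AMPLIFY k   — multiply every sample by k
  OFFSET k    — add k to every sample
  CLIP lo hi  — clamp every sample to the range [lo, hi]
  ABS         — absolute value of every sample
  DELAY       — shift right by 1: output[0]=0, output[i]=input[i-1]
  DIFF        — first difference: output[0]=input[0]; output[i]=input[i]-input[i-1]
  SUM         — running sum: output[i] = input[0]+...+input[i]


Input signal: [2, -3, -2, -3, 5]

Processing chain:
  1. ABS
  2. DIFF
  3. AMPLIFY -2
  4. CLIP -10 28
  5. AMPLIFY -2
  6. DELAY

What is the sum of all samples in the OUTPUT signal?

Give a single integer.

Answer: 12

Derivation:
Input: [2, -3, -2, -3, 5]
Stage 1 (ABS): |2|=2, |-3|=3, |-2|=2, |-3|=3, |5|=5 -> [2, 3, 2, 3, 5]
Stage 2 (DIFF): s[0]=2, 3-2=1, 2-3=-1, 3-2=1, 5-3=2 -> [2, 1, -1, 1, 2]
Stage 3 (AMPLIFY -2): 2*-2=-4, 1*-2=-2, -1*-2=2, 1*-2=-2, 2*-2=-4 -> [-4, -2, 2, -2, -4]
Stage 4 (CLIP -10 28): clip(-4,-10,28)=-4, clip(-2,-10,28)=-2, clip(2,-10,28)=2, clip(-2,-10,28)=-2, clip(-4,-10,28)=-4 -> [-4, -2, 2, -2, -4]
Stage 5 (AMPLIFY -2): -4*-2=8, -2*-2=4, 2*-2=-4, -2*-2=4, -4*-2=8 -> [8, 4, -4, 4, 8]
Stage 6 (DELAY): [0, 8, 4, -4, 4] = [0, 8, 4, -4, 4] -> [0, 8, 4, -4, 4]
Output sum: 12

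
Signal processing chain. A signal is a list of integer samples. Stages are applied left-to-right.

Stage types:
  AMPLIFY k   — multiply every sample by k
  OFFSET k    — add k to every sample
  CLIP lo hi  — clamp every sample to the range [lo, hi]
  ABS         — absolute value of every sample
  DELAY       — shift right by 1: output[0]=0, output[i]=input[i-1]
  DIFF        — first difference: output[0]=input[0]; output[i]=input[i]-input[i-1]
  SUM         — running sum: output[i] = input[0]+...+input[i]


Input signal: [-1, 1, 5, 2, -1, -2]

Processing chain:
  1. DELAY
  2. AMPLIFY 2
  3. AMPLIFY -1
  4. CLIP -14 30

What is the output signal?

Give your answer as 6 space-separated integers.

Answer: 0 2 -2 -10 -4 2

Derivation:
Input: [-1, 1, 5, 2, -1, -2]
Stage 1 (DELAY): [0, -1, 1, 5, 2, -1] = [0, -1, 1, 5, 2, -1] -> [0, -1, 1, 5, 2, -1]
Stage 2 (AMPLIFY 2): 0*2=0, -1*2=-2, 1*2=2, 5*2=10, 2*2=4, -1*2=-2 -> [0, -2, 2, 10, 4, -2]
Stage 3 (AMPLIFY -1): 0*-1=0, -2*-1=2, 2*-1=-2, 10*-1=-10, 4*-1=-4, -2*-1=2 -> [0, 2, -2, -10, -4, 2]
Stage 4 (CLIP -14 30): clip(0,-14,30)=0, clip(2,-14,30)=2, clip(-2,-14,30)=-2, clip(-10,-14,30)=-10, clip(-4,-14,30)=-4, clip(2,-14,30)=2 -> [0, 2, -2, -10, -4, 2]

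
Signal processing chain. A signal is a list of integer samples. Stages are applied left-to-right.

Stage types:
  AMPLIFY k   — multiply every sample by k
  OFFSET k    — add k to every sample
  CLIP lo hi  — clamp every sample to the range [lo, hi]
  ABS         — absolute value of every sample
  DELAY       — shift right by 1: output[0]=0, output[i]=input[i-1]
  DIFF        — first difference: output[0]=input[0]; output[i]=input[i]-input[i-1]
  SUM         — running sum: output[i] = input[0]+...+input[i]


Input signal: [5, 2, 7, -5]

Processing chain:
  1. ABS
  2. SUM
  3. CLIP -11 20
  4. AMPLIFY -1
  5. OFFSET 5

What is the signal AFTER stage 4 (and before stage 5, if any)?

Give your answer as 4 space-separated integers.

Input: [5, 2, 7, -5]
Stage 1 (ABS): |5|=5, |2|=2, |7|=7, |-5|=5 -> [5, 2, 7, 5]
Stage 2 (SUM): sum[0..0]=5, sum[0..1]=7, sum[0..2]=14, sum[0..3]=19 -> [5, 7, 14, 19]
Stage 3 (CLIP -11 20): clip(5,-11,20)=5, clip(7,-11,20)=7, clip(14,-11,20)=14, clip(19,-11,20)=19 -> [5, 7, 14, 19]
Stage 4 (AMPLIFY -1): 5*-1=-5, 7*-1=-7, 14*-1=-14, 19*-1=-19 -> [-5, -7, -14, -19]

Answer: -5 -7 -14 -19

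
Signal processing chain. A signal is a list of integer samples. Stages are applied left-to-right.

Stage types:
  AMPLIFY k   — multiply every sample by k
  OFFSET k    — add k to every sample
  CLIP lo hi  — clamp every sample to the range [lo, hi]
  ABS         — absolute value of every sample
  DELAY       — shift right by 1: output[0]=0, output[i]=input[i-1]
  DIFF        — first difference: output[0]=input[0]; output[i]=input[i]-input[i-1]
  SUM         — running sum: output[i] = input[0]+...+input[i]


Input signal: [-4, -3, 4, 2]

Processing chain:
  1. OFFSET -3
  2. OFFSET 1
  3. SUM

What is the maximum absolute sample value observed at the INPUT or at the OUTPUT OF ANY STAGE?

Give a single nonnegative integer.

Input: [-4, -3, 4, 2] (max |s|=4)
Stage 1 (OFFSET -3): -4+-3=-7, -3+-3=-6, 4+-3=1, 2+-3=-1 -> [-7, -6, 1, -1] (max |s|=7)
Stage 2 (OFFSET 1): -7+1=-6, -6+1=-5, 1+1=2, -1+1=0 -> [-6, -5, 2, 0] (max |s|=6)
Stage 3 (SUM): sum[0..0]=-6, sum[0..1]=-11, sum[0..2]=-9, sum[0..3]=-9 -> [-6, -11, -9, -9] (max |s|=11)
Overall max amplitude: 11

Answer: 11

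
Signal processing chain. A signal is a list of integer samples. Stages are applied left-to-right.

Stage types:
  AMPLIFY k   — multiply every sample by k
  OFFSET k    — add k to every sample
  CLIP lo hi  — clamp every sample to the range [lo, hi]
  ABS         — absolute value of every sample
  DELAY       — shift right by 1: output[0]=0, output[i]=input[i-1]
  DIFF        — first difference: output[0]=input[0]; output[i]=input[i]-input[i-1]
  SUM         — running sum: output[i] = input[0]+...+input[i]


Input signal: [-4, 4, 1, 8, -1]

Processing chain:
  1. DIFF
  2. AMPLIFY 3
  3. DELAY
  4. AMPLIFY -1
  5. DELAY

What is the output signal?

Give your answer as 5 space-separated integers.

Answer: 0 0 12 -24 9

Derivation:
Input: [-4, 4, 1, 8, -1]
Stage 1 (DIFF): s[0]=-4, 4--4=8, 1-4=-3, 8-1=7, -1-8=-9 -> [-4, 8, -3, 7, -9]
Stage 2 (AMPLIFY 3): -4*3=-12, 8*3=24, -3*3=-9, 7*3=21, -9*3=-27 -> [-12, 24, -9, 21, -27]
Stage 3 (DELAY): [0, -12, 24, -9, 21] = [0, -12, 24, -9, 21] -> [0, -12, 24, -9, 21]
Stage 4 (AMPLIFY -1): 0*-1=0, -12*-1=12, 24*-1=-24, -9*-1=9, 21*-1=-21 -> [0, 12, -24, 9, -21]
Stage 5 (DELAY): [0, 0, 12, -24, 9] = [0, 0, 12, -24, 9] -> [0, 0, 12, -24, 9]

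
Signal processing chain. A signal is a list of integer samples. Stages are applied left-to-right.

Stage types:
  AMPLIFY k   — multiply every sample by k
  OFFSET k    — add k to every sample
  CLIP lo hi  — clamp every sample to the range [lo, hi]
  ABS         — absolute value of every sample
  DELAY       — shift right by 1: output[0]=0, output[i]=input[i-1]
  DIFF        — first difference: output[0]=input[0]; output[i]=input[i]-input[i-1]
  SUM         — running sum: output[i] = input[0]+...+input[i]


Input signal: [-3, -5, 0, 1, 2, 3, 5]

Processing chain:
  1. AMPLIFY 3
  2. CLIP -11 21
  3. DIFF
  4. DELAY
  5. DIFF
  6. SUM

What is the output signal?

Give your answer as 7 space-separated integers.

Answer: 0 -9 -2 11 3 3 3

Derivation:
Input: [-3, -5, 0, 1, 2, 3, 5]
Stage 1 (AMPLIFY 3): -3*3=-9, -5*3=-15, 0*3=0, 1*3=3, 2*3=6, 3*3=9, 5*3=15 -> [-9, -15, 0, 3, 6, 9, 15]
Stage 2 (CLIP -11 21): clip(-9,-11,21)=-9, clip(-15,-11,21)=-11, clip(0,-11,21)=0, clip(3,-11,21)=3, clip(6,-11,21)=6, clip(9,-11,21)=9, clip(15,-11,21)=15 -> [-9, -11, 0, 3, 6, 9, 15]
Stage 3 (DIFF): s[0]=-9, -11--9=-2, 0--11=11, 3-0=3, 6-3=3, 9-6=3, 15-9=6 -> [-9, -2, 11, 3, 3, 3, 6]
Stage 4 (DELAY): [0, -9, -2, 11, 3, 3, 3] = [0, -9, -2, 11, 3, 3, 3] -> [0, -9, -2, 11, 3, 3, 3]
Stage 5 (DIFF): s[0]=0, -9-0=-9, -2--9=7, 11--2=13, 3-11=-8, 3-3=0, 3-3=0 -> [0, -9, 7, 13, -8, 0, 0]
Stage 6 (SUM): sum[0..0]=0, sum[0..1]=-9, sum[0..2]=-2, sum[0..3]=11, sum[0..4]=3, sum[0..5]=3, sum[0..6]=3 -> [0, -9, -2, 11, 3, 3, 3]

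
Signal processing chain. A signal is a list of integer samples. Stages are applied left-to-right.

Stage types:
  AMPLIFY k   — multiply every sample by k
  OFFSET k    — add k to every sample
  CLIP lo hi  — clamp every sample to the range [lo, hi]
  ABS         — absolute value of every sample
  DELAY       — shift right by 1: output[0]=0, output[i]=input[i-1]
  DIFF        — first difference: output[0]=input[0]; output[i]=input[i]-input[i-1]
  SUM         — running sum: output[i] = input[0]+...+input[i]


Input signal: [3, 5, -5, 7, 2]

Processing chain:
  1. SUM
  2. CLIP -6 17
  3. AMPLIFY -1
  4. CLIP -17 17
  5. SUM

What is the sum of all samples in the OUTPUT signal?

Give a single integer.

Answer: -88

Derivation:
Input: [3, 5, -5, 7, 2]
Stage 1 (SUM): sum[0..0]=3, sum[0..1]=8, sum[0..2]=3, sum[0..3]=10, sum[0..4]=12 -> [3, 8, 3, 10, 12]
Stage 2 (CLIP -6 17): clip(3,-6,17)=3, clip(8,-6,17)=8, clip(3,-6,17)=3, clip(10,-6,17)=10, clip(12,-6,17)=12 -> [3, 8, 3, 10, 12]
Stage 3 (AMPLIFY -1): 3*-1=-3, 8*-1=-8, 3*-1=-3, 10*-1=-10, 12*-1=-12 -> [-3, -8, -3, -10, -12]
Stage 4 (CLIP -17 17): clip(-3,-17,17)=-3, clip(-8,-17,17)=-8, clip(-3,-17,17)=-3, clip(-10,-17,17)=-10, clip(-12,-17,17)=-12 -> [-3, -8, -3, -10, -12]
Stage 5 (SUM): sum[0..0]=-3, sum[0..1]=-11, sum[0..2]=-14, sum[0..3]=-24, sum[0..4]=-36 -> [-3, -11, -14, -24, -36]
Output sum: -88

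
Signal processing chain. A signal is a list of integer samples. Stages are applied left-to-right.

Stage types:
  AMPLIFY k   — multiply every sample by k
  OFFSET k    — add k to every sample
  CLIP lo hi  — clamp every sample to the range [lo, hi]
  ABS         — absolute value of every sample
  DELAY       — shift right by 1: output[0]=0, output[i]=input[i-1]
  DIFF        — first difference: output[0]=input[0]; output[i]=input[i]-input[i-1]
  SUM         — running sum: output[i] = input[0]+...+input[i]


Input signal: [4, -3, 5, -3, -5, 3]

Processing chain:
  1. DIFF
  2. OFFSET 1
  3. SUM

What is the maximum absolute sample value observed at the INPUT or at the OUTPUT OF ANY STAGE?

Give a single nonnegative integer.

Answer: 9

Derivation:
Input: [4, -3, 5, -3, -5, 3] (max |s|=5)
Stage 1 (DIFF): s[0]=4, -3-4=-7, 5--3=8, -3-5=-8, -5--3=-2, 3--5=8 -> [4, -7, 8, -8, -2, 8] (max |s|=8)
Stage 2 (OFFSET 1): 4+1=5, -7+1=-6, 8+1=9, -8+1=-7, -2+1=-1, 8+1=9 -> [5, -6, 9, -7, -1, 9] (max |s|=9)
Stage 3 (SUM): sum[0..0]=5, sum[0..1]=-1, sum[0..2]=8, sum[0..3]=1, sum[0..4]=0, sum[0..5]=9 -> [5, -1, 8, 1, 0, 9] (max |s|=9)
Overall max amplitude: 9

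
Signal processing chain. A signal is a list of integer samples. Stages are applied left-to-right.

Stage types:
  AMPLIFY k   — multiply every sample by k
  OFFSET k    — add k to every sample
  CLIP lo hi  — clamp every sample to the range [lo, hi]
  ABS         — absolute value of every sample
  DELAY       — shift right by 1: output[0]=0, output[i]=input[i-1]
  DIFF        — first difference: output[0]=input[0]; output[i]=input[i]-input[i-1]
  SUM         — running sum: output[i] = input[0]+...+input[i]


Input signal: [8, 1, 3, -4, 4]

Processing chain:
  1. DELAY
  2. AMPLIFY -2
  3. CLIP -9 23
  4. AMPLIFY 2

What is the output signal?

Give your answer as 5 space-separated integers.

Input: [8, 1, 3, -4, 4]
Stage 1 (DELAY): [0, 8, 1, 3, -4] = [0, 8, 1, 3, -4] -> [0, 8, 1, 3, -4]
Stage 2 (AMPLIFY -2): 0*-2=0, 8*-2=-16, 1*-2=-2, 3*-2=-6, -4*-2=8 -> [0, -16, -2, -6, 8]
Stage 3 (CLIP -9 23): clip(0,-9,23)=0, clip(-16,-9,23)=-9, clip(-2,-9,23)=-2, clip(-6,-9,23)=-6, clip(8,-9,23)=8 -> [0, -9, -2, -6, 8]
Stage 4 (AMPLIFY 2): 0*2=0, -9*2=-18, -2*2=-4, -6*2=-12, 8*2=16 -> [0, -18, -4, -12, 16]

Answer: 0 -18 -4 -12 16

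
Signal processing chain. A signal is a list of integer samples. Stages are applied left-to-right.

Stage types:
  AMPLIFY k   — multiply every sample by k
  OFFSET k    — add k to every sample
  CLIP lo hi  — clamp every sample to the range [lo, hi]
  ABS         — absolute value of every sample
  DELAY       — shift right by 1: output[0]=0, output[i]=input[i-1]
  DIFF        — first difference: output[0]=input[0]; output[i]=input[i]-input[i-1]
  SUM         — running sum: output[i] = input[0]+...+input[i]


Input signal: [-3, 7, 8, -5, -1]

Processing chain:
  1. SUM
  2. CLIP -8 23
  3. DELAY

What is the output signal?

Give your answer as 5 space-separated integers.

Input: [-3, 7, 8, -5, -1]
Stage 1 (SUM): sum[0..0]=-3, sum[0..1]=4, sum[0..2]=12, sum[0..3]=7, sum[0..4]=6 -> [-3, 4, 12, 7, 6]
Stage 2 (CLIP -8 23): clip(-3,-8,23)=-3, clip(4,-8,23)=4, clip(12,-8,23)=12, clip(7,-8,23)=7, clip(6,-8,23)=6 -> [-3, 4, 12, 7, 6]
Stage 3 (DELAY): [0, -3, 4, 12, 7] = [0, -3, 4, 12, 7] -> [0, -3, 4, 12, 7]

Answer: 0 -3 4 12 7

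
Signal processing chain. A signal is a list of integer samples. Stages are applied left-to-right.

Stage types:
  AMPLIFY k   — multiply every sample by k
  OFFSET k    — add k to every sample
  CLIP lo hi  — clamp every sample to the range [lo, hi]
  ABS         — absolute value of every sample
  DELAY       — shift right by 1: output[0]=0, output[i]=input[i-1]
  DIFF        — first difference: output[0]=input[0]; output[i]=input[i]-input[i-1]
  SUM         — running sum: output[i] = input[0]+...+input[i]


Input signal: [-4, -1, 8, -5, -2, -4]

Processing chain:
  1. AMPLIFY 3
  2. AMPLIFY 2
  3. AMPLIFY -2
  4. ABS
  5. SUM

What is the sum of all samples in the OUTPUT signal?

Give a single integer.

Input: [-4, -1, 8, -5, -2, -4]
Stage 1 (AMPLIFY 3): -4*3=-12, -1*3=-3, 8*3=24, -5*3=-15, -2*3=-6, -4*3=-12 -> [-12, -3, 24, -15, -6, -12]
Stage 2 (AMPLIFY 2): -12*2=-24, -3*2=-6, 24*2=48, -15*2=-30, -6*2=-12, -12*2=-24 -> [-24, -6, 48, -30, -12, -24]
Stage 3 (AMPLIFY -2): -24*-2=48, -6*-2=12, 48*-2=-96, -30*-2=60, -12*-2=24, -24*-2=48 -> [48, 12, -96, 60, 24, 48]
Stage 4 (ABS): |48|=48, |12|=12, |-96|=96, |60|=60, |24|=24, |48|=48 -> [48, 12, 96, 60, 24, 48]
Stage 5 (SUM): sum[0..0]=48, sum[0..1]=60, sum[0..2]=156, sum[0..3]=216, sum[0..4]=240, sum[0..5]=288 -> [48, 60, 156, 216, 240, 288]
Output sum: 1008

Answer: 1008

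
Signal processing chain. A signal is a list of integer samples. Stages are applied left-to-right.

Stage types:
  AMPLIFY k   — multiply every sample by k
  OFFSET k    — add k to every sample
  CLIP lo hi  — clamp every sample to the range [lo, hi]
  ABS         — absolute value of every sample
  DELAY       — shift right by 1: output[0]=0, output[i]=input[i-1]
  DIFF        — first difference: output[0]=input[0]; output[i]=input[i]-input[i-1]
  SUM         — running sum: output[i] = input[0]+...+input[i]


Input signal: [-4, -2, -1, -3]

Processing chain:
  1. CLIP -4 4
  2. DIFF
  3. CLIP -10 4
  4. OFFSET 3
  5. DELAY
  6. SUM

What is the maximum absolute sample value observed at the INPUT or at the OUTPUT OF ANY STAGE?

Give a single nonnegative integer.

Answer: 8

Derivation:
Input: [-4, -2, -1, -3] (max |s|=4)
Stage 1 (CLIP -4 4): clip(-4,-4,4)=-4, clip(-2,-4,4)=-2, clip(-1,-4,4)=-1, clip(-3,-4,4)=-3 -> [-4, -2, -1, -3] (max |s|=4)
Stage 2 (DIFF): s[0]=-4, -2--4=2, -1--2=1, -3--1=-2 -> [-4, 2, 1, -2] (max |s|=4)
Stage 3 (CLIP -10 4): clip(-4,-10,4)=-4, clip(2,-10,4)=2, clip(1,-10,4)=1, clip(-2,-10,4)=-2 -> [-4, 2, 1, -2] (max |s|=4)
Stage 4 (OFFSET 3): -4+3=-1, 2+3=5, 1+3=4, -2+3=1 -> [-1, 5, 4, 1] (max |s|=5)
Stage 5 (DELAY): [0, -1, 5, 4] = [0, -1, 5, 4] -> [0, -1, 5, 4] (max |s|=5)
Stage 6 (SUM): sum[0..0]=0, sum[0..1]=-1, sum[0..2]=4, sum[0..3]=8 -> [0, -1, 4, 8] (max |s|=8)
Overall max amplitude: 8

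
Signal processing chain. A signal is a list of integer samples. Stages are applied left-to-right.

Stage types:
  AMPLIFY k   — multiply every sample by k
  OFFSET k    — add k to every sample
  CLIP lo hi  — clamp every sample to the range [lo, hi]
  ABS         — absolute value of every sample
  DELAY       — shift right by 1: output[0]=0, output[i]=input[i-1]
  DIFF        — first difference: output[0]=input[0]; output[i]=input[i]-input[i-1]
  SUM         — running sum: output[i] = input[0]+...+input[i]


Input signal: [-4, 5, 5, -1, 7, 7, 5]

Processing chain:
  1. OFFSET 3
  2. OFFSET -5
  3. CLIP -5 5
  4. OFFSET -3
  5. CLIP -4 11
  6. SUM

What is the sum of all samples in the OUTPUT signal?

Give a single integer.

Input: [-4, 5, 5, -1, 7, 7, 5]
Stage 1 (OFFSET 3): -4+3=-1, 5+3=8, 5+3=8, -1+3=2, 7+3=10, 7+3=10, 5+3=8 -> [-1, 8, 8, 2, 10, 10, 8]
Stage 2 (OFFSET -5): -1+-5=-6, 8+-5=3, 8+-5=3, 2+-5=-3, 10+-5=5, 10+-5=5, 8+-5=3 -> [-6, 3, 3, -3, 5, 5, 3]
Stage 3 (CLIP -5 5): clip(-6,-5,5)=-5, clip(3,-5,5)=3, clip(3,-5,5)=3, clip(-3,-5,5)=-3, clip(5,-5,5)=5, clip(5,-5,5)=5, clip(3,-5,5)=3 -> [-5, 3, 3, -3, 5, 5, 3]
Stage 4 (OFFSET -3): -5+-3=-8, 3+-3=0, 3+-3=0, -3+-3=-6, 5+-3=2, 5+-3=2, 3+-3=0 -> [-8, 0, 0, -6, 2, 2, 0]
Stage 5 (CLIP -4 11): clip(-8,-4,11)=-4, clip(0,-4,11)=0, clip(0,-4,11)=0, clip(-6,-4,11)=-4, clip(2,-4,11)=2, clip(2,-4,11)=2, clip(0,-4,11)=0 -> [-4, 0, 0, -4, 2, 2, 0]
Stage 6 (SUM): sum[0..0]=-4, sum[0..1]=-4, sum[0..2]=-4, sum[0..3]=-8, sum[0..4]=-6, sum[0..5]=-4, sum[0..6]=-4 -> [-4, -4, -4, -8, -6, -4, -4]
Output sum: -34

Answer: -34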